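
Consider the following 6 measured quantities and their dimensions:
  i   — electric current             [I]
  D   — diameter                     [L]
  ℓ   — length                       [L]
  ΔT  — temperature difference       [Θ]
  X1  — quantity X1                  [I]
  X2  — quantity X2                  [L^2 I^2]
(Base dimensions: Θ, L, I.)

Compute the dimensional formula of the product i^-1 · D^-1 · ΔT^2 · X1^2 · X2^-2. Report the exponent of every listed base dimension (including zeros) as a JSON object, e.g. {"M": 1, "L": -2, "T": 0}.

Exponent matrix [Θ,L,I] × [i,D,ℓ,ΔT,X1,X2]:
  Θ: [ 0  0  0  1  0  0]
  L: [ 0  1  1  0  0  2]
  I: [ 1  0  0  0  1  2]
  [Θ]: (-1)·0+(-1)·0+(2)·1+(2)·0+(-2)·0 = 2
  [L]: (-1)·0+(-1)·1+(2)·0+(2)·0+(-2)·2 = -5
  [I]: (-1)·1+(-1)·0+(2)·0+(2)·1+(-2)·2 = -3
⇒ Θ^2 L^-5 I^-3

{"Θ": 2, "L": -5, "I": -3}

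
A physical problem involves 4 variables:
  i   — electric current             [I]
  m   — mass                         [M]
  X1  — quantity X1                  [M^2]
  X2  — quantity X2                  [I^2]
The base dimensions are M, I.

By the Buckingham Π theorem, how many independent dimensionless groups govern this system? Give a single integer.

2

Dimensional matrix (M×I by i×m×X1×X2):
  M: [ 0  1  2  0]
  I: [ 1  0  0  2]
Row reduction gives pivot columns i,m; rank = 2
4 vars − rank 2 = 2 Π groups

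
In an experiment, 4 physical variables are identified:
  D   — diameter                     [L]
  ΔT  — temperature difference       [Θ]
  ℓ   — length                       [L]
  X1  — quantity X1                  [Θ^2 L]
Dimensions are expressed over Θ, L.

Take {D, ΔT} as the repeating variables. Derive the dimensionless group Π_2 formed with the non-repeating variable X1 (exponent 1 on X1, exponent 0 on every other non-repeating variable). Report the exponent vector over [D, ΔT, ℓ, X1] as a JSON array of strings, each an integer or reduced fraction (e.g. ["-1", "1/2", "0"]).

["-1", "-2", "0", "1"]

Dimensional matrix (Θ×L by D×ΔT×ℓ×X1):
  Θ: [ 0  1  0  2]
  L: [ 1  0  1  1]
RREF → pivots at {D,ΔT} ⇒ r = 2
Repeat: D,ΔT; free: ℓ,X1
RREF:
  r0: [   1    0    1    1]
  r1: [   0    1    0    2]
Fix exponent of X1 at 1, ℓ at 0; solve each RREF row for its pivot's exponent:
  r0: exp(D) + (1)·1 = 0 ⇒ exp(D) = -1
  r1: exp(ΔT) + (2)·1 = 0 ⇒ exp(ΔT) = -2
Π_2 = D^-1 · ΔT^-2 · X1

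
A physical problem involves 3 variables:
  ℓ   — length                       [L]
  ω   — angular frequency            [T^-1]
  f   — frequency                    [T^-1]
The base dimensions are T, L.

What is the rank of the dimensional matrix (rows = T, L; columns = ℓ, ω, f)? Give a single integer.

Write exponents as rows T,L / cols ℓ,ω,f:
  T: [ 0 -1 -1]
  L: [ 1  0  0]
Row reduction gives pivot columns ℓ,ω; rank = 2

2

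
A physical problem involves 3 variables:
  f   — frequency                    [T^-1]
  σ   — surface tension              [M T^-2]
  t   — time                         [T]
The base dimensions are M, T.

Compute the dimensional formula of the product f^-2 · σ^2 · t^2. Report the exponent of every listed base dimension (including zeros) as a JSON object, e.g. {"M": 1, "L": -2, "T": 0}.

Exponent matrix [M,T] × [f,σ,t]:
  M: [ 0  1  0]
  T: [-1 -2  1]
  [M]: (-2)·0+(2)·1+(2)·0 = 2
  [T]: (-2)·-1+(2)·-2+(2)·1 = 0
⇒ M^2

{"M": 2, "T": 0}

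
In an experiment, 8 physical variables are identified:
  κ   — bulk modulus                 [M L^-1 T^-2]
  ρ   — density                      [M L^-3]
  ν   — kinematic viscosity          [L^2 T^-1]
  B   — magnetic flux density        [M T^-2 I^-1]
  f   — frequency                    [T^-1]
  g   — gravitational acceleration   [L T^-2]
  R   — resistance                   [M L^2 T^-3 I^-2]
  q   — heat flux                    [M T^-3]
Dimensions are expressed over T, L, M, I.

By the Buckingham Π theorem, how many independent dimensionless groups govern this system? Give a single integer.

4

Write exponents as rows T,L,M,I / cols κ,ρ,ν,B,f,g,R,q:
  T: [-2  0 -1 -2 -1 -2 -3 -3]
  L: [-1 -3  2  0  0  1  2  0]
  M: [ 1  1  0  1  0  0  1  1]
  I: [ 0  0  0 -1  0  0 -2  0]
Row reduction gives pivot columns κ,ρ,ν,B; rank = 4
Π count = n − r = 8 − 4 = 4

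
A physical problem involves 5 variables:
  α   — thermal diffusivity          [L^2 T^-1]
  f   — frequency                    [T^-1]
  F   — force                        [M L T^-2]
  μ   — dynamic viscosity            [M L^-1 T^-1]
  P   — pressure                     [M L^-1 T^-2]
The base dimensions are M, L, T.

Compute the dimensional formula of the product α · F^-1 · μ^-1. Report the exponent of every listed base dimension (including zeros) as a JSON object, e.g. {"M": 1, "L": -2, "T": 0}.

Exponent matrix [M,L,T] × [α,f,F,μ,P]:
  M: [ 0  0  1  1  1]
  L: [ 2  0  1 -1 -1]
  T: [-1 -1 -2 -1 -2]
  [M]: (1)·0+(-1)·1+(-1)·1 = -2
  [L]: (1)·2+(-1)·1+(-1)·-1 = 2
  [T]: (1)·-1+(-1)·-2+(-1)·-1 = 2
⇒ M^-2 L^2 T^2

{"M": -2, "L": 2, "T": 2}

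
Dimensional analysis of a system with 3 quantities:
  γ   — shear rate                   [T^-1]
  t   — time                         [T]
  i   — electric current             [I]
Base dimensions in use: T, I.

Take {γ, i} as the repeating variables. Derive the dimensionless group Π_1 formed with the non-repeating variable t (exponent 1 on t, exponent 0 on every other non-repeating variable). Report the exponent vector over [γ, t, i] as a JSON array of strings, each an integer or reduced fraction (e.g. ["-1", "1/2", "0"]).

Exponent matrix [T,I] × [γ,t,i]:
  T: [-1  1  0]
  I: [ 0  0  1]
Row reduction gives pivot columns γ,i; rank = 2
Repeat: γ,i; free: t
RREF:
  r0: [   1   -1    0]
  r1: [   0    0    1]
Fix exponent of t at 1; solve each RREF row for its pivot's exponent:
  r0: exp(γ) + (-1)·1 = 0 ⇒ exp(γ) = 1
  r1: exp(i) + (0)·1 = 0 ⇒ exp(i) = 0
Π_1 = γ · t

["1", "1", "0"]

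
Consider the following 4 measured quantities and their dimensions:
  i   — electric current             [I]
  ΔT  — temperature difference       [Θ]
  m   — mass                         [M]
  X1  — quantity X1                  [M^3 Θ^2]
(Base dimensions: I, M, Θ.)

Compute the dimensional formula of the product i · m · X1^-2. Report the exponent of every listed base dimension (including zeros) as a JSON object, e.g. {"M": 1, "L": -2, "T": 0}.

Dimensional matrix (I×M×Θ by i×ΔT×m×X1):
  I: [ 1  0  0  0]
  M: [ 0  0  1  3]
  Θ: [ 0  1  0  2]
  [I]: (1)·1+(1)·0+(-2)·0 = 1
  [M]: (1)·0+(1)·1+(-2)·3 = -5
  [Θ]: (1)·0+(1)·0+(-2)·2 = -4
⇒ I M^-5 Θ^-4

{"I": 1, "M": -5, "Θ": -4}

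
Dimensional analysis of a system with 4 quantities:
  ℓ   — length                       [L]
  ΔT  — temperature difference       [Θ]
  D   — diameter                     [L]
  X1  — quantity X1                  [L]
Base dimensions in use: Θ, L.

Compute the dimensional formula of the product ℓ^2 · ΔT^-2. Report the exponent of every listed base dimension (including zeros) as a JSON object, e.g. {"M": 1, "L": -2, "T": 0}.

{"Θ": -2, "L": 2}

Write exponents as rows Θ,L / cols ℓ,ΔT,D,X1:
  Θ: [ 0  1  0  0]
  L: [ 1  0  1  1]
  [Θ]: (2)·0+(-2)·1 = -2
  [L]: (2)·1+(-2)·0 = 2
⇒ Θ^-2 L^2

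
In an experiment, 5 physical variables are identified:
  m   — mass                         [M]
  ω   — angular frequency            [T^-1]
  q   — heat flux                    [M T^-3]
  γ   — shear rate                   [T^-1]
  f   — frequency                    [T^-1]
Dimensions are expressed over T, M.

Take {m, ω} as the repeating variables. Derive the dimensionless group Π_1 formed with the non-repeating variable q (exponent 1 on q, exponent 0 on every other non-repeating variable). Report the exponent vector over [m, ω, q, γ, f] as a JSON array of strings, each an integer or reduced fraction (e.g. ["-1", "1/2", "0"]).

["-1", "-3", "1", "0", "0"]

Dimensional matrix (T×M by m×ω×q×γ×f):
  T: [ 0 -1 -3 -1 -1]
  M: [ 1  0  1  0  0]
RREF → pivots at {m,ω} ⇒ r = 2
Repeat: m,ω; free: q,γ,f
RREF:
  r0: [   1    0    1    0    0]
  r1: [   0    1    3    1    1]
Fix exponent of q at 1, γ at 0, f at 0; solve each RREF row for its pivot's exponent:
  r0: exp(m) + (1)·1 = 0 ⇒ exp(m) = -1
  r1: exp(ω) + (3)·1 = 0 ⇒ exp(ω) = -3
Π_1 = m^-1 · ω^-3 · q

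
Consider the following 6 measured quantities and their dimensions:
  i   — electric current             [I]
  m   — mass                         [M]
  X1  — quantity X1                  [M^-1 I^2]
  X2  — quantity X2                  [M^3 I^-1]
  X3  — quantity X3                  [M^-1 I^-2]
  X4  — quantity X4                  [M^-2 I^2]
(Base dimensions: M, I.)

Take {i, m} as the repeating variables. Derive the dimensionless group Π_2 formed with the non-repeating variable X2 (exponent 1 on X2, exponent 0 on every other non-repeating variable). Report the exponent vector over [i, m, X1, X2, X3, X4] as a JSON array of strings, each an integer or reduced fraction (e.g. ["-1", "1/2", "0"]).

["1", "-3", "0", "1", "0", "0"]

Write exponents as rows M,I / cols i,m,X1,X2,X3,X4:
  M: [ 0  1 -1  3 -1 -2]
  I: [ 1  0  2 -1 -2  2]
Echelon form has 2 nonzero rows (pivots: i,m)
Repeat: i,m; free: X1,X2,X3,X4
RREF:
  r0: [   1    0    2   -1   -2    2]
  r1: [   0    1   -1    3   -1   -2]
Fix exponent of X2 at 1, X1 at 0, X3 at 0, X4 at 0; solve each RREF row for its pivot's exponent:
  r0: exp(i) + (-1)·1 = 0 ⇒ exp(i) = 1
  r1: exp(m) + (3)·1 = 0 ⇒ exp(m) = -3
Π_2 = i · m^-3 · X2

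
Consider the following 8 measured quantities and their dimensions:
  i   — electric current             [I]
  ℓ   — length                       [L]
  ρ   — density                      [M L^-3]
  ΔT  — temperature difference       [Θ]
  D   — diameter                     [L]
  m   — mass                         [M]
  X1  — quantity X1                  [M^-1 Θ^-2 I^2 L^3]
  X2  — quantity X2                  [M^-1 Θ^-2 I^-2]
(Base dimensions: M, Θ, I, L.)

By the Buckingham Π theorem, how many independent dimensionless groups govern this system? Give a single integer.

Write exponents as rows M,Θ,I,L / cols i,ℓ,ρ,ΔT,D,m,X1,X2:
  M: [ 0  0  1  0  0  1 -1 -1]
  Θ: [ 0  0  0  1  0  0 -2 -2]
  I: [ 1  0  0  0  0  0  2 -2]
  L: [ 0  1 -3  0  1  0  3  0]
Row reduction gives pivot columns i,ℓ,ρ,ΔT; rank = 4
Π count = n − r = 8 − 4 = 4

4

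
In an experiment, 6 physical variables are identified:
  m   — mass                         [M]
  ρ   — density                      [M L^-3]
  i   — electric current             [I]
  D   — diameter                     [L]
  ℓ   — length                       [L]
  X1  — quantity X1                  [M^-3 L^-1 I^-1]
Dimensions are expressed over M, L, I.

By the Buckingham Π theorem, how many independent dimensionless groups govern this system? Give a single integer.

Dimensional matrix (M×L×I by m×ρ×i×D×ℓ×X1):
  M: [ 1  1  0  0  0 -3]
  L: [ 0 -3  0  1  1 -1]
  I: [ 0  0  1  0  0 -1]
Row reduction gives pivot columns m,ρ,i; rank = 3
n=6, r=3 ⇒ 3 dimensionless groups

3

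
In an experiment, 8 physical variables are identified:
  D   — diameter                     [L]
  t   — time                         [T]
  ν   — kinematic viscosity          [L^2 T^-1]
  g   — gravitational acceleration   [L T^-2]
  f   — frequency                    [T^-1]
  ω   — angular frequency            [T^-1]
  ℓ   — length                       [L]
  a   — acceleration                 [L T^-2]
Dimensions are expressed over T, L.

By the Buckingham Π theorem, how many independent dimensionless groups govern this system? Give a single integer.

Write exponents as rows T,L / cols D,t,ν,g,f,ω,ℓ,a:
  T: [ 0  1 -1 -2 -1 -1  0 -2]
  L: [ 1  0  2  1  0  0  1  1]
RREF → pivots at {D,t} ⇒ r = 2
Π count = n − r = 8 − 2 = 6

6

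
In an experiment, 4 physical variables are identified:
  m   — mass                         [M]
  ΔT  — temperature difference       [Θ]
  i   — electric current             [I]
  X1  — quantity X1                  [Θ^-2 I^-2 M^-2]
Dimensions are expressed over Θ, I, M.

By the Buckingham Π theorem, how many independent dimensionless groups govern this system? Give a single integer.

1

Write exponents as rows Θ,I,M / cols m,ΔT,i,X1:
  Θ: [ 0  1  0 -2]
  I: [ 0  0  1 -2]
  M: [ 1  0  0 -2]
Row reduction gives pivot columns m,ΔT,i; rank = 3
4 vars − rank 3 = 1 Π group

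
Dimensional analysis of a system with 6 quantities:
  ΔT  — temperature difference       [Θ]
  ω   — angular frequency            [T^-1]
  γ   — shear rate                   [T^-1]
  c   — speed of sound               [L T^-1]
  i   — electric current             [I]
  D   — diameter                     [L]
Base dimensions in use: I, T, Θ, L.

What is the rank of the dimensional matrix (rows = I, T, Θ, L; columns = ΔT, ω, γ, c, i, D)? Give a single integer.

4

Dimensional matrix (I×T×Θ×L by ΔT×ω×γ×c×i×D):
  I: [ 0  0  0  0  1  0]
  T: [ 0 -1 -1 -1  0  0]
  Θ: [ 1  0  0  0  0  0]
  L: [ 0  0  0  1  0  1]
Row reduction gives pivot columns ΔT,ω,c,i; rank = 4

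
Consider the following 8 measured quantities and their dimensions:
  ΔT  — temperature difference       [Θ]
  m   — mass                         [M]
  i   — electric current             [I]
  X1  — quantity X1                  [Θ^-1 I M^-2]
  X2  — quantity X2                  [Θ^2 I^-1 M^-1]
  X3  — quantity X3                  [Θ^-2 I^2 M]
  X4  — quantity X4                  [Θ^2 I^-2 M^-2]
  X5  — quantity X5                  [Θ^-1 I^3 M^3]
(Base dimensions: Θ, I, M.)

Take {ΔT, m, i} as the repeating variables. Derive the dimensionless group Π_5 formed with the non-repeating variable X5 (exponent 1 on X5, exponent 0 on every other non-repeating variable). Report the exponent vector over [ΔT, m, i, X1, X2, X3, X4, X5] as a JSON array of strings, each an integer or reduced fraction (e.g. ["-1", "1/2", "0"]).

["1", "-3", "-3", "0", "0", "0", "0", "1"]

Exponent matrix [Θ,I,M] × [ΔT,m,i,X1,X2,X3,X4,X5]:
  Θ: [ 1  0  0 -1  2 -2  2 -1]
  I: [ 0  0  1  1 -1  2 -2  3]
  M: [ 0  1  0 -2 -1  1 -2  3]
RREF → pivots at {ΔT,m,i} ⇒ r = 3
Pivot set = {ΔT,m,i}, free = {X1,X2,X3,X4,X5}
RREF:
  r0: [   1    0    0   -1    2   -2    2   -1]
  r1: [   0    1    0   -2   -1    1   -2    3]
  r2: [   0    0    1    1   -1    2   -2    3]
Fix exponent of X5 at 1, X1 at 0, X2 at 0, X3 at 0, X4 at 0; solve each RREF row for its pivot's exponent:
  r0: exp(ΔT) + (-1)·1 = 0 ⇒ exp(ΔT) = 1
  r1: exp(m) + (3)·1 = 0 ⇒ exp(m) = -3
  r2: exp(i) + (3)·1 = 0 ⇒ exp(i) = -3
Π_5 = ΔT · m^-3 · i^-3 · X5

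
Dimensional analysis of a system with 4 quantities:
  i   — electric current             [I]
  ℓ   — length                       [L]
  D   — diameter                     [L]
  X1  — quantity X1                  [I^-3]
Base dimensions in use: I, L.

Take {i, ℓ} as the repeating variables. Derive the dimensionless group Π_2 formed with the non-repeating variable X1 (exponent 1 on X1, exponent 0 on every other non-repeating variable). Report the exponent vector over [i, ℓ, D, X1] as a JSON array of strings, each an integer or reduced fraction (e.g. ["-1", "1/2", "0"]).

Exponent matrix [I,L] × [i,ℓ,D,X1]:
  I: [ 1  0  0 -3]
  L: [ 0  1  1  0]
Echelon form has 2 nonzero rows (pivots: i,ℓ)
Repeat: i,ℓ; free: D,X1
RREF:
  r0: [   1    0    0   -3]
  r1: [   0    1    1    0]
Fix exponent of X1 at 1, D at 0; solve each RREF row for its pivot's exponent:
  r0: exp(i) + (-3)·1 = 0 ⇒ exp(i) = 3
  r1: exp(ℓ) + (0)·1 = 0 ⇒ exp(ℓ) = 0
Π_2 = i^3 · X1

["3", "0", "0", "1"]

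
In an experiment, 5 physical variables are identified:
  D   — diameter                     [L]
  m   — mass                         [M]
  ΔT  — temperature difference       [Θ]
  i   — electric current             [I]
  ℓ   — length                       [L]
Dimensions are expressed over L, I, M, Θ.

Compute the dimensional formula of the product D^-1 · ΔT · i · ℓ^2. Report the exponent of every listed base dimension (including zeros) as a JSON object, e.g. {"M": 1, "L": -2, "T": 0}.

Exponent matrix [L,I,M,Θ] × [D,m,ΔT,i,ℓ]:
  L: [ 1  0  0  0  1]
  I: [ 0  0  0  1  0]
  M: [ 0  1  0  0  0]
  Θ: [ 0  0  1  0  0]
  [L]: (-1)·1+(1)·0+(1)·0+(2)·1 = 1
  [I]: (-1)·0+(1)·0+(1)·1+(2)·0 = 1
  [M]: (-1)·0+(1)·0+(1)·0+(2)·0 = 0
  [Θ]: (-1)·0+(1)·1+(1)·0+(2)·0 = 1
⇒ L I Θ

{"L": 1, "I": 1, "M": 0, "Θ": 1}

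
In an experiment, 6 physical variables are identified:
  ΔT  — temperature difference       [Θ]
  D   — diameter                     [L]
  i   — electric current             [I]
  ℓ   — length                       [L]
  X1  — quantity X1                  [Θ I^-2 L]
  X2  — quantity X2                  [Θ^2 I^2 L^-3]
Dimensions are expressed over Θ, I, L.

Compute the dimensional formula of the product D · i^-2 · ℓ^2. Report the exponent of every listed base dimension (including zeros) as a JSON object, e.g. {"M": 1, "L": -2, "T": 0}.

Dimensional matrix (Θ×I×L by ΔT×D×i×ℓ×X1×X2):
  Θ: [ 1  0  0  0  1  2]
  I: [ 0  0  1  0 -2  2]
  L: [ 0  1  0  1  1 -3]
  [Θ]: (1)·0+(-2)·0+(2)·0 = 0
  [I]: (1)·0+(-2)·1+(2)·0 = -2
  [L]: (1)·1+(-2)·0+(2)·1 = 3
⇒ I^-2 L^3

{"Θ": 0, "I": -2, "L": 3}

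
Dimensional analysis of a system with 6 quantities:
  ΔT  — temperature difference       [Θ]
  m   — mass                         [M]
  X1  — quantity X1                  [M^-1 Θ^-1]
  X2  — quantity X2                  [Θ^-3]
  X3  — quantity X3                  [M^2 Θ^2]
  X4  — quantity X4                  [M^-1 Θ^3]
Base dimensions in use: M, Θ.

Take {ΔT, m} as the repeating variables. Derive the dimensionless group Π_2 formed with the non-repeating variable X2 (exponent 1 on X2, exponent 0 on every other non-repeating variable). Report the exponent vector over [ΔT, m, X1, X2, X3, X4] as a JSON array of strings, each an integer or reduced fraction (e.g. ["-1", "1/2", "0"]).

Dimensional matrix (M×Θ by ΔT×m×X1×X2×X3×X4):
  M: [ 0  1 -1  0  2 -1]
  Θ: [ 1  0 -1 -3  2  3]
Echelon form has 2 nonzero rows (pivots: ΔT,m)
Repeat: ΔT,m; free: X1,X2,X3,X4
RREF:
  r0: [   1    0   -1   -3    2    3]
  r1: [   0    1   -1    0    2   -1]
Fix exponent of X2 at 1, X1 at 0, X3 at 0, X4 at 0; solve each RREF row for its pivot's exponent:
  r0: exp(ΔT) + (-3)·1 = 0 ⇒ exp(ΔT) = 3
  r1: exp(m) + (0)·1 = 0 ⇒ exp(m) = 0
Π_2 = ΔT^3 · X2

["3", "0", "0", "1", "0", "0"]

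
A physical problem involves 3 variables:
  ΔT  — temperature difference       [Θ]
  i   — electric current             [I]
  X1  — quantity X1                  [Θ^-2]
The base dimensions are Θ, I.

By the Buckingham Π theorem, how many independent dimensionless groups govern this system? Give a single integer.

Exponent matrix [Θ,I] × [ΔT,i,X1]:
  Θ: [ 1  0 -2]
  I: [ 0  1  0]
RREF → pivots at {ΔT,i} ⇒ r = 2
n=3, r=2 ⇒ 1 dimensionless group

1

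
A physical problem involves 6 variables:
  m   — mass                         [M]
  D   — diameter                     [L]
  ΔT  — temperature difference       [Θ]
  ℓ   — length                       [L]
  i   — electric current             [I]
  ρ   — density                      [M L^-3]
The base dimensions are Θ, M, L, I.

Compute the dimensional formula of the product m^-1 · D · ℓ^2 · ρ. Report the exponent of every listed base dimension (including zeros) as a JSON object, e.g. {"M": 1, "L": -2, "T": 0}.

{"Θ": 0, "M": 0, "L": 0, "I": 0}

Exponent matrix [Θ,M,L,I] × [m,D,ΔT,ℓ,i,ρ]:
  Θ: [ 0  0  1  0  0  0]
  M: [ 1  0  0  0  0  1]
  L: [ 0  1  0  1  0 -3]
  I: [ 0  0  0  0  1  0]
  [Θ]: (-1)·0+(1)·0+(2)·0+(1)·0 = 0
  [M]: (-1)·1+(1)·0+(2)·0+(1)·1 = 0
  [L]: (-1)·0+(1)·1+(2)·1+(1)·-3 = 0
  [I]: (-1)·0+(1)·0+(2)·0+(1)·0 = 0
⇒ 1 (dimensionless)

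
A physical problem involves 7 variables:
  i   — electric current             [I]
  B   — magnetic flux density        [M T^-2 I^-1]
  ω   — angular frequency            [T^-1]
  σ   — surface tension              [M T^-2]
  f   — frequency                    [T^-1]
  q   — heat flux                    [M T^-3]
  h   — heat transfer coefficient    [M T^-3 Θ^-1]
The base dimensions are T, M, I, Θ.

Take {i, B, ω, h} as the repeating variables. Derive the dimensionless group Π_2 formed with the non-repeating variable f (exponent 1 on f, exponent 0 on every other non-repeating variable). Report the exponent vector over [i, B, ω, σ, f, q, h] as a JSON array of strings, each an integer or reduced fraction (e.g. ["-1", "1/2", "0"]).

["0", "0", "-1", "0", "1", "0", "0"]

Write exponents as rows T,M,I,Θ / cols i,B,ω,σ,f,q,h:
  T: [ 0 -2 -1 -2 -1 -3 -3]
  M: [ 0  1  0  1  0  1  1]
  I: [ 1 -1  0  0  0  0  0]
  Θ: [ 0  0  0  0  0  0 -1]
RREF → pivots at {i,B,ω,h} ⇒ r = 4
Repeat: i,B,ω,h; free: σ,f,q
RREF:
  r0: [   1    0    0    1    0    1    0]
  r1: [   0    1    0    1    0    1    0]
  r2: [   0    0    1    0    1    1    0]
  r3: [   0    0    0    0    0    0    1]
Fix exponent of f at 1, σ at 0, q at 0; solve each RREF row for its pivot's exponent:
  r0: exp(i) + (0)·1 = 0 ⇒ exp(i) = 0
  r1: exp(B) + (0)·1 = 0 ⇒ exp(B) = 0
  r2: exp(ω) + (1)·1 = 0 ⇒ exp(ω) = -1
  r3: exp(h) + (0)·1 = 0 ⇒ exp(h) = 0
Π_2 = ω^-1 · f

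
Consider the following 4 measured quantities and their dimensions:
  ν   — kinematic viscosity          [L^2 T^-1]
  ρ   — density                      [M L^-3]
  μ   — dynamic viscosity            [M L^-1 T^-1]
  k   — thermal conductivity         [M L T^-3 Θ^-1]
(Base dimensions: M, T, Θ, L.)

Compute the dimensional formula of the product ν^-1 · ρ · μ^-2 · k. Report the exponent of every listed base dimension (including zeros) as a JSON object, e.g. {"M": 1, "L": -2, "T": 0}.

{"M": 0, "T": 0, "Θ": -1, "L": -2}

Write exponents as rows M,T,Θ,L / cols ν,ρ,μ,k:
  M: [ 0  1  1  1]
  T: [-1  0 -1 -3]
  Θ: [ 0  0  0 -1]
  L: [ 2 -3 -1  1]
  [M]: (-1)·0+(1)·1+(-2)·1+(1)·1 = 0
  [T]: (-1)·-1+(1)·0+(-2)·-1+(1)·-3 = 0
  [Θ]: (-1)·0+(1)·0+(-2)·0+(1)·-1 = -1
  [L]: (-1)·2+(1)·-3+(-2)·-1+(1)·1 = -2
⇒ Θ^-1 L^-2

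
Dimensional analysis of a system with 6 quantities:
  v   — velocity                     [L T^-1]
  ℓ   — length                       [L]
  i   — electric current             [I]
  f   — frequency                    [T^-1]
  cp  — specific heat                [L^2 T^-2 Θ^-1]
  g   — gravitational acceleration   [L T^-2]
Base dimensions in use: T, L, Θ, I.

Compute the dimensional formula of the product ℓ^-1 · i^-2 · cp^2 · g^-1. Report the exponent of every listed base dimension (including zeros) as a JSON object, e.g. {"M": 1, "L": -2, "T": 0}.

Exponent matrix [T,L,Θ,I] × [v,ℓ,i,f,cp,g]:
  T: [-1  0  0 -1 -2 -2]
  L: [ 1  1  0  0  2  1]
  Θ: [ 0  0  0  0 -1  0]
  I: [ 0  0  1  0  0  0]
  [T]: (-1)·0+(-2)·0+(2)·-2+(-1)·-2 = -2
  [L]: (-1)·1+(-2)·0+(2)·2+(-1)·1 = 2
  [Θ]: (-1)·0+(-2)·0+(2)·-1+(-1)·0 = -2
  [I]: (-1)·0+(-2)·1+(2)·0+(-1)·0 = -2
⇒ T^-2 L^2 Θ^-2 I^-2

{"T": -2, "L": 2, "Θ": -2, "I": -2}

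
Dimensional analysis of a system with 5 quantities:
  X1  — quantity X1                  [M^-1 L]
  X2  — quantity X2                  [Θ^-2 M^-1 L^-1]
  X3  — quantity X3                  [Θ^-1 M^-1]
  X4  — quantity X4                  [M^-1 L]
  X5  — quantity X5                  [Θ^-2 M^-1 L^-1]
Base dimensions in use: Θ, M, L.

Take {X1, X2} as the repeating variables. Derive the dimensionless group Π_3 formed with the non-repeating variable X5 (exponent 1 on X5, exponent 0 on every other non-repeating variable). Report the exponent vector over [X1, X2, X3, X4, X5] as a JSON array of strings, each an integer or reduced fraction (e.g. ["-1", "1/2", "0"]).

Dimensional matrix (Θ×M×L by X1×X2×X3×X4×X5):
  Θ: [ 0 -2 -1  0 -2]
  M: [-1 -1 -1 -1 -1]
  L: [ 1 -1  0  1 -1]
Row reduction gives pivot columns X1,X2; rank = 2
Pivot set = {X1,X2}, free = {X3,X4,X5}
RREF:
  r0: [   1    0  1/2    1    0]
  r1: [   0    1  1/2    0    1]
  r2: [   0    0    0    0    0]
Fix exponent of X5 at 1, X3 at 0, X4 at 0; solve each RREF row for its pivot's exponent:
  r0: exp(X1) + (0)·1 = 0 ⇒ exp(X1) = 0
  r1: exp(X2) + (1)·1 = 0 ⇒ exp(X2) = -1
Π_3 = X2^-1 · X5

["0", "-1", "0", "0", "1"]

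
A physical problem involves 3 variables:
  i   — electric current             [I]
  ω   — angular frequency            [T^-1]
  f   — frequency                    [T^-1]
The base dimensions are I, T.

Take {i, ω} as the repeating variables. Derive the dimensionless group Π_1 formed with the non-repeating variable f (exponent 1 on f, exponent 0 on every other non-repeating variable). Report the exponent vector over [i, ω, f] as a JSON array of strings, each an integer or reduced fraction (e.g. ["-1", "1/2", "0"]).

Dimensional matrix (I×T by i×ω×f):
  I: [ 1  0  0]
  T: [ 0 -1 -1]
Echelon form has 2 nonzero rows (pivots: i,ω)
Repeat: i,ω; free: f
RREF:
  r0: [   1    0    0]
  r1: [   0    1    1]
Fix exponent of f at 1; solve each RREF row for its pivot's exponent:
  r0: exp(i) + (0)·1 = 0 ⇒ exp(i) = 0
  r1: exp(ω) + (1)·1 = 0 ⇒ exp(ω) = -1
Π_1 = ω^-1 · f

["0", "-1", "1"]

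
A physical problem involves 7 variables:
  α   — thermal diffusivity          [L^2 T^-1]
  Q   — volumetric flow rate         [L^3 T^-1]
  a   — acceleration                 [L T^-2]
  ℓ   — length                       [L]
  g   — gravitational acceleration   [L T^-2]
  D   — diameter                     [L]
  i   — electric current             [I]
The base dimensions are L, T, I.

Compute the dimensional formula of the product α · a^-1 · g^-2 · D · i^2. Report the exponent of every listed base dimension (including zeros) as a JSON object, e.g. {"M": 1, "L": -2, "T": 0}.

Write exponents as rows L,T,I / cols α,Q,a,ℓ,g,D,i:
  L: [ 2  3  1  1  1  1  0]
  T: [-1 -1 -2  0 -2  0  0]
  I: [ 0  0  0  0  0  0  1]
  [L]: (1)·2+(-1)·1+(-2)·1+(1)·1+(2)·0 = 0
  [T]: (1)·-1+(-1)·-2+(-2)·-2+(1)·0+(2)·0 = 5
  [I]: (1)·0+(-1)·0+(-2)·0+(1)·0+(2)·1 = 2
⇒ T^5 I^2

{"L": 0, "T": 5, "I": 2}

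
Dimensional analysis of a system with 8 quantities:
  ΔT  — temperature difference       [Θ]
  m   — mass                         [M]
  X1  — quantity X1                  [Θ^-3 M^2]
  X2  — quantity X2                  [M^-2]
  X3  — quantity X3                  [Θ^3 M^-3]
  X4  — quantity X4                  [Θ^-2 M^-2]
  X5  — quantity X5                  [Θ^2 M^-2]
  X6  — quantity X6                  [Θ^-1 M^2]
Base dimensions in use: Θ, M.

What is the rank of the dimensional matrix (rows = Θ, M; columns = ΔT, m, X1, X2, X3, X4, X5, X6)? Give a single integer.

2

Write exponents as rows Θ,M / cols ΔT,m,X1,X2,X3,X4,X5,X6:
  Θ: [ 1  0 -3  0  3 -2  2 -1]
  M: [ 0  1  2 -2 -3 -2 -2  2]
Echelon form has 2 nonzero rows (pivots: ΔT,m)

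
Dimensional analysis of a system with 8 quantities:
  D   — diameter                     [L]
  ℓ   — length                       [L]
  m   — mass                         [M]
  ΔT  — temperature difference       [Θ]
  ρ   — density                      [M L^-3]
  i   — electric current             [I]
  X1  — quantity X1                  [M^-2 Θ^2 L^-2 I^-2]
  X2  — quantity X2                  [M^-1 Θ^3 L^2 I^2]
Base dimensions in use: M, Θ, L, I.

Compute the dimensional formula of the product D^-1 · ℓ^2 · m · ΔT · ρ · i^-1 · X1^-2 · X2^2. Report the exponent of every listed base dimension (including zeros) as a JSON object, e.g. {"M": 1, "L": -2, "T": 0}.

Write exponents as rows M,Θ,L,I / cols D,ℓ,m,ΔT,ρ,i,X1,X2:
  M: [ 0  0  1  0  1  0 -2 -1]
  Θ: [ 0  0  0  1  0  0  2  3]
  L: [ 1  1  0  0 -3  0 -2  2]
  I: [ 0  0  0  0  0  1 -2  2]
  [M]: (-1)·0+(2)·0+(1)·1+(1)·0+(1)·1+(-1)·0+(-2)·-2+(2)·-1 = 4
  [Θ]: (-1)·0+(2)·0+(1)·0+(1)·1+(1)·0+(-1)·0+(-2)·2+(2)·3 = 3
  [L]: (-1)·1+(2)·1+(1)·0+(1)·0+(1)·-3+(-1)·0+(-2)·-2+(2)·2 = 6
  [I]: (-1)·0+(2)·0+(1)·0+(1)·0+(1)·0+(-1)·1+(-2)·-2+(2)·2 = 7
⇒ M^4 Θ^3 L^6 I^7

{"M": 4, "Θ": 3, "L": 6, "I": 7}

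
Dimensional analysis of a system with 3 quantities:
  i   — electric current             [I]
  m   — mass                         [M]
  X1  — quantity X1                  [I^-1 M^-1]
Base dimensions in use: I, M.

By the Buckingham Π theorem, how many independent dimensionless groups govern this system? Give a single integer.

Write exponents as rows I,M / cols i,m,X1:
  I: [ 1  0 -1]
  M: [ 0  1 -1]
Echelon form has 2 nonzero rows (pivots: i,m)
Π count = n − r = 3 − 2 = 1

1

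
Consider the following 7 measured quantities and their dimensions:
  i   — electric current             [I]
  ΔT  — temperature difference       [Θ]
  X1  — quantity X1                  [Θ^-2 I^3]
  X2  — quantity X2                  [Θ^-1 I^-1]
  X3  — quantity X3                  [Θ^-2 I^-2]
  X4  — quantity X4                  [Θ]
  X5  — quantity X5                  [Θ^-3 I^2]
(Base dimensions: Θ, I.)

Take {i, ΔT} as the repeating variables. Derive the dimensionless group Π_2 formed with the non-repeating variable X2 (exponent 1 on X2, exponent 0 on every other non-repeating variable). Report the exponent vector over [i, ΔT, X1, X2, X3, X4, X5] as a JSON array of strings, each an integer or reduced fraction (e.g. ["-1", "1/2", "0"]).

["1", "1", "0", "1", "0", "0", "0"]

Dimensional matrix (Θ×I by i×ΔT×X1×X2×X3×X4×X5):
  Θ: [ 0  1 -2 -1 -2  1 -3]
  I: [ 1  0  3 -1 -2  0  2]
Row reduction gives pivot columns i,ΔT; rank = 2
Pivot set = {i,ΔT}, free = {X1,X2,X3,X4,X5}
RREF:
  r0: [   1    0    3   -1   -2    0    2]
  r1: [   0    1   -2   -1   -2    1   -3]
Fix exponent of X2 at 1, X1 at 0, X3 at 0, X4 at 0, X5 at 0; solve each RREF row for its pivot's exponent:
  r0: exp(i) + (-1)·1 = 0 ⇒ exp(i) = 1
  r1: exp(ΔT) + (-1)·1 = 0 ⇒ exp(ΔT) = 1
Π_2 = i · ΔT · X2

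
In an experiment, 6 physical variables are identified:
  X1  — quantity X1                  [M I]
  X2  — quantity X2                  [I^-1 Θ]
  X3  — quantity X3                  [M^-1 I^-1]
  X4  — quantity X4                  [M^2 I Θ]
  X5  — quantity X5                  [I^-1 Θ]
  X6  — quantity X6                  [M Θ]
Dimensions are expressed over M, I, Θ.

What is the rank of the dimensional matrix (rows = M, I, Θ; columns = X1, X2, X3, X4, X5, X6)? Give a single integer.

Exponent matrix [M,I,Θ] × [X1,X2,X3,X4,X5,X6]:
  M: [ 1  0 -1  2  0  1]
  I: [ 1 -1 -1  1 -1  0]
  Θ: [ 0  1  0  1  1  1]
RREF → pivots at {X1,X2} ⇒ r = 2

2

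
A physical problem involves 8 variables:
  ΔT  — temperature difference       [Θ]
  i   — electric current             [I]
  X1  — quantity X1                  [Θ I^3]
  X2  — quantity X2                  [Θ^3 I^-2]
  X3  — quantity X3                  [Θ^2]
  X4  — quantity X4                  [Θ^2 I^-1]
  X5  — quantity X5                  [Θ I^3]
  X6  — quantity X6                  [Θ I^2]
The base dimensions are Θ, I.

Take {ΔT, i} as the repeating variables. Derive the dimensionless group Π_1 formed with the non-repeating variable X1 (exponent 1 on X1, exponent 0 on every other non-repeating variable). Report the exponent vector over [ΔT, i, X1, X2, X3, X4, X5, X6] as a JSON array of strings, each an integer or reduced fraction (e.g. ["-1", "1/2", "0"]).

Dimensional matrix (Θ×I by ΔT×i×X1×X2×X3×X4×X5×X6):
  Θ: [ 1  0  1  3  2  2  1  1]
  I: [ 0  1  3 -2  0 -1  3  2]
Row reduction gives pivot columns ΔT,i; rank = 2
Pivot set = {ΔT,i}, free = {X1,X2,X3,X4,X5,X6}
RREF:
  r0: [   1    0    1    3    2    2    1    1]
  r1: [   0    1    3   -2    0   -1    3    2]
Fix exponent of X1 at 1, X2 at 0, X3 at 0, X4 at 0, X5 at 0, X6 at 0; solve each RREF row for its pivot's exponent:
  r0: exp(ΔT) + (1)·1 = 0 ⇒ exp(ΔT) = -1
  r1: exp(i) + (3)·1 = 0 ⇒ exp(i) = -3
Π_1 = ΔT^-1 · i^-3 · X1

["-1", "-3", "1", "0", "0", "0", "0", "0"]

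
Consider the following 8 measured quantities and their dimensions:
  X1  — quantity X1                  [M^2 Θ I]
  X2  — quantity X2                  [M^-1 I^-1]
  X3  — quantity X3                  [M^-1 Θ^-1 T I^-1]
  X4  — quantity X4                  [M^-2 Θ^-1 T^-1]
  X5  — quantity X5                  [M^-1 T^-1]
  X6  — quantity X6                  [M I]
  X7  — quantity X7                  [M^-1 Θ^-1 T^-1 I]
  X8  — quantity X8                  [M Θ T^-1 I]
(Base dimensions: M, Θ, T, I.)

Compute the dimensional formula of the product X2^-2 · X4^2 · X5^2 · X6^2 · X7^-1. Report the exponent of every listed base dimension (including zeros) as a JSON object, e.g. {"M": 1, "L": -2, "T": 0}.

{"M": -1, "Θ": -1, "T": -3, "I": 3}

Dimensional matrix (M×Θ×T×I by X1×X2×X3×X4×X5×X6×X7×X8):
  M: [ 2 -1 -1 -2 -1  1 -1  1]
  Θ: [ 1  0 -1 -1  0  0 -1  1]
  T: [ 0  0  1 -1 -1  0 -1 -1]
  I: [ 1 -1 -1  0  0  1  1  1]
  [M]: (-2)·-1+(2)·-2+(2)·-1+(2)·1+(-1)·-1 = -1
  [Θ]: (-2)·0+(2)·-1+(2)·0+(2)·0+(-1)·-1 = -1
  [T]: (-2)·0+(2)·-1+(2)·-1+(2)·0+(-1)·-1 = -3
  [I]: (-2)·-1+(2)·0+(2)·0+(2)·1+(-1)·1 = 3
⇒ M^-1 Θ^-1 T^-3 I^3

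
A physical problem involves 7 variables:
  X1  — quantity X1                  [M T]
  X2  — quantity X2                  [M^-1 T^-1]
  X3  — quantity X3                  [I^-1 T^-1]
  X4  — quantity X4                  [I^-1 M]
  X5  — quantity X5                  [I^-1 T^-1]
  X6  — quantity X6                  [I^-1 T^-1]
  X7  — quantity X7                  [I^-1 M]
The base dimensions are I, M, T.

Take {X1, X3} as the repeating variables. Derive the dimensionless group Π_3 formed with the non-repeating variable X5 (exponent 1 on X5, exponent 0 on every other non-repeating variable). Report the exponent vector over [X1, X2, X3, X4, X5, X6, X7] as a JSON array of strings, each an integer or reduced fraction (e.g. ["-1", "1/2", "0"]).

Exponent matrix [I,M,T] × [X1,X2,X3,X4,X5,X6,X7]:
  I: [ 0  0 -1 -1 -1 -1 -1]
  M: [ 1 -1  0  1  0  0  1]
  T: [ 1 -1 -1  0 -1 -1  0]
Row reduction gives pivot columns X1,X3; rank = 2
Repeat: X1,X3; free: X2,X4,X5,X6,X7
RREF:
  r0: [   1   -1    0    1    0    0    1]
  r1: [   0    0    1    1    1    1    1]
  r2: [   0    0    0    0    0    0    0]
Fix exponent of X5 at 1, X2 at 0, X4 at 0, X6 at 0, X7 at 0; solve each RREF row for its pivot's exponent:
  r0: exp(X1) + (0)·1 = 0 ⇒ exp(X1) = 0
  r1: exp(X3) + (1)·1 = 0 ⇒ exp(X3) = -1
Π_3 = X3^-1 · X5

["0", "0", "-1", "0", "1", "0", "0"]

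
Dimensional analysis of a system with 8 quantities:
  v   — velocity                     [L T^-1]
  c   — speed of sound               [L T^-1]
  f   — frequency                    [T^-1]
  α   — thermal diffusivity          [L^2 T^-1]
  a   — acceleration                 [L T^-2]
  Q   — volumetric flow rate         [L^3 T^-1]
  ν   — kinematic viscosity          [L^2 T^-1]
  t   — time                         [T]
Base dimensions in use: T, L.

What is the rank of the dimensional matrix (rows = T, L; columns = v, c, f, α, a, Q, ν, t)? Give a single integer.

Write exponents as rows T,L / cols v,c,f,α,a,Q,ν,t:
  T: [-1 -1 -1 -1 -2 -1 -1  1]
  L: [ 1  1  0  2  1  3  2  0]
RREF → pivots at {v,f} ⇒ r = 2

2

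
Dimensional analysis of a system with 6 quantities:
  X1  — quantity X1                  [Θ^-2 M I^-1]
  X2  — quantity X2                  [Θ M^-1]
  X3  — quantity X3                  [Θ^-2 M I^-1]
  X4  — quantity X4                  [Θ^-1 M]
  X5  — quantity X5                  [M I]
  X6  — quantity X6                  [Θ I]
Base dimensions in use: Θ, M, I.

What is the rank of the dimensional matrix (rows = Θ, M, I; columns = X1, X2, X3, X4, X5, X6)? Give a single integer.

Write exponents as rows Θ,M,I / cols X1,X2,X3,X4,X5,X6:
  Θ: [-2  1 -2 -1  0  1]
  M: [ 1 -1  1  1  1  0]
  I: [-1  0 -1  0  1  1]
Echelon form has 2 nonzero rows (pivots: X1,X2)

2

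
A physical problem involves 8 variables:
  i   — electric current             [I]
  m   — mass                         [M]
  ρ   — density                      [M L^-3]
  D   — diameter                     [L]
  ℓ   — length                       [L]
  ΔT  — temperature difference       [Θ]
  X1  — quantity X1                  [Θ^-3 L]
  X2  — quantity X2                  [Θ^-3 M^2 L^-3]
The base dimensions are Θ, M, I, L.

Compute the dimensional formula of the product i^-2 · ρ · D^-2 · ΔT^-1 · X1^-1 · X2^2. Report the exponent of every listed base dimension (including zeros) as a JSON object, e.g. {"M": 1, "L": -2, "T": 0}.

{"Θ": -4, "M": 5, "I": -2, "L": -12}

Write exponents as rows Θ,M,I,L / cols i,m,ρ,D,ℓ,ΔT,X1,X2:
  Θ: [ 0  0  0  0  0  1 -3 -3]
  M: [ 0  1  1  0  0  0  0  2]
  I: [ 1  0  0  0  0  0  0  0]
  L: [ 0  0 -3  1  1  0  1 -3]
  [Θ]: (-2)·0+(1)·0+(-2)·0+(-1)·1+(-1)·-3+(2)·-3 = -4
  [M]: (-2)·0+(1)·1+(-2)·0+(-1)·0+(-1)·0+(2)·2 = 5
  [I]: (-2)·1+(1)·0+(-2)·0+(-1)·0+(-1)·0+(2)·0 = -2
  [L]: (-2)·0+(1)·-3+(-2)·1+(-1)·0+(-1)·1+(2)·-3 = -12
⇒ Θ^-4 M^5 I^-2 L^-12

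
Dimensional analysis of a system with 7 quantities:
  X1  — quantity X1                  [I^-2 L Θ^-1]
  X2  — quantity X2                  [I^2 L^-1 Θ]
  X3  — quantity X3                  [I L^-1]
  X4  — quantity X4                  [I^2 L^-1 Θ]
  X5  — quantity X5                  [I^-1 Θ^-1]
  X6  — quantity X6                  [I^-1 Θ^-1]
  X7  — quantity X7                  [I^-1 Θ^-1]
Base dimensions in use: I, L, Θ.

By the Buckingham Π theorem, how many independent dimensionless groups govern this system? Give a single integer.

5

Write exponents as rows I,L,Θ / cols X1,X2,X3,X4,X5,X6,X7:
  I: [-2  2  1  2 -1 -1 -1]
  L: [ 1 -1 -1 -1  0  0  0]
  Θ: [-1  1  0  1 -1 -1 -1]
Echelon form has 2 nonzero rows (pivots: X1,X3)
n=7, r=2 ⇒ 5 dimensionless groups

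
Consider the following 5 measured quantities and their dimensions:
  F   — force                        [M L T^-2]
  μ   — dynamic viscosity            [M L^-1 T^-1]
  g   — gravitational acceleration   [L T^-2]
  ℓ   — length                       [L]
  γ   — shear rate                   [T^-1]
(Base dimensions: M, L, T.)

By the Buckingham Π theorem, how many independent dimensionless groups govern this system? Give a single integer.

Exponent matrix [M,L,T] × [F,μ,g,ℓ,γ]:
  M: [ 1  1  0  0  0]
  L: [ 1 -1  1  1  0]
  T: [-2 -1 -2  0 -1]
RREF → pivots at {F,μ,g} ⇒ r = 3
n=5, r=3 ⇒ 2 dimensionless groups

2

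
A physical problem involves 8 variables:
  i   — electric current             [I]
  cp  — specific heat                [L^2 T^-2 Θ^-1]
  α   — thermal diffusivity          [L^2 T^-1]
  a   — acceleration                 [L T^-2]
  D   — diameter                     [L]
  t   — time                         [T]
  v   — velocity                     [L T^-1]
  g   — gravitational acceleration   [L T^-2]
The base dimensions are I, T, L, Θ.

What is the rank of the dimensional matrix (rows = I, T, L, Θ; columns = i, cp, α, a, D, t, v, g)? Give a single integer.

Write exponents as rows I,T,L,Θ / cols i,cp,α,a,D,t,v,g:
  I: [ 1  0  0  0  0  0  0  0]
  T: [ 0 -2 -1 -2  0  1 -1 -2]
  L: [ 0  2  2  1  1  0  1  1]
  Θ: [ 0 -1  0  0  0  0  0  0]
Echelon form has 4 nonzero rows (pivots: i,cp,α,a)

4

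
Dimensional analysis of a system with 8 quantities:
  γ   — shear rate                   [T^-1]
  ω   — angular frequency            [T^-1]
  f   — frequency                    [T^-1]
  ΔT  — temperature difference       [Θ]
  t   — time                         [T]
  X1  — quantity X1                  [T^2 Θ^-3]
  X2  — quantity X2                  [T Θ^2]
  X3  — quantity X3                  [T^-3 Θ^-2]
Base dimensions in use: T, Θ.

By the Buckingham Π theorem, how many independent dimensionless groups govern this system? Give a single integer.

6

Dimensional matrix (T×Θ by γ×ω×f×ΔT×t×X1×X2×X3):
  T: [-1 -1 -1  0  1  2  1 -3]
  Θ: [ 0  0  0  1  0 -3  2 -2]
Row reduction gives pivot columns γ,ΔT; rank = 2
Π count = n − r = 8 − 2 = 6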